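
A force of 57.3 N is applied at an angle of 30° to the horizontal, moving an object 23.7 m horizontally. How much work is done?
W = Fd cosθ = 57.3×23.7×cos(30°) = 1176.1 J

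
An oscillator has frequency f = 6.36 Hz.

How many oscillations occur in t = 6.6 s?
n = f×t = 6.36×6.6 = 41.98 oscillations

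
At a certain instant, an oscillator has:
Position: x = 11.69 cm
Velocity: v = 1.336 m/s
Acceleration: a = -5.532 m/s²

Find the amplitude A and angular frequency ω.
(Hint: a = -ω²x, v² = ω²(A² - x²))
a = −ω²x → ω = √(|a|/x) = √(5.532/0.1169) = 6.879 rad/s
v² = ω²(A² − x²) → A = √(x² + v²/ω²) = √(0.1169² + 1.336²/6.879²) = 0.2267 m = 22.67 cm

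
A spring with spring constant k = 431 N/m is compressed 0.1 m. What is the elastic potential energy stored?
PE = ½kx² = ½×431×0.1² = 2.155 J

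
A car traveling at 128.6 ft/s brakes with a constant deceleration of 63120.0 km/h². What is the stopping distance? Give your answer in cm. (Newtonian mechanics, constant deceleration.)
d = v₀² / (2a) (with unit conversion) = 15770.0 cm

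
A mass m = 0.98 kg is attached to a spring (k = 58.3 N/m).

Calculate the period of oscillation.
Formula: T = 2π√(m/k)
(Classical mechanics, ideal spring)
T = 2π√(m/k) = 2π√(0.98/58.3) = 0.8146 s; f = 1/T = 1.228 Hz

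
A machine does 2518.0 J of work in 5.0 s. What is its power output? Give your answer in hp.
P = W/t = 2518 J / 5 s = 503.6 W = 0.6753 hp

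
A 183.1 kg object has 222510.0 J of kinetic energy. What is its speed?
KE = ½mv² → v = √(2KE/m) = √(2×222510.0/183.1) = 49.3 m/s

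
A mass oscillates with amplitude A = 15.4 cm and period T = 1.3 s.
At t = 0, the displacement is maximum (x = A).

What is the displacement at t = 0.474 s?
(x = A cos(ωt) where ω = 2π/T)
ω = 2π/T = 2π/1.3 = 4.833 rad/s
x = A cos(ωt) = 15.4×cos(4.833×0.474) = -10.16 cm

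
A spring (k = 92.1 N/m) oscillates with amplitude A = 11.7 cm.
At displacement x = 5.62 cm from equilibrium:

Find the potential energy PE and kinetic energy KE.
E_total = ½kA² = ½×92.1×(0.117)² = 0.6304 J
PE = ½kx² = ½×92.1×(0.0562)² = 0.1454 J
KE = E_total − PE = 0.4849 J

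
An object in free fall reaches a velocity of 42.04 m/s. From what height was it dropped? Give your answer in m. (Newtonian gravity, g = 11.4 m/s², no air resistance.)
h = v²/(2g) = 77.52 m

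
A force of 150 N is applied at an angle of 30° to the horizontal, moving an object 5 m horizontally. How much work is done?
W = Fd cosθ = 150×5×cos(30°) = 649.52 J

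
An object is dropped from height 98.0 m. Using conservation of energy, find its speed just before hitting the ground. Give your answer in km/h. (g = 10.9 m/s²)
mgh = ½mv² → v = √(2gh) = √(2×10.9×98) = 46.22 m/s = 166.4 km/h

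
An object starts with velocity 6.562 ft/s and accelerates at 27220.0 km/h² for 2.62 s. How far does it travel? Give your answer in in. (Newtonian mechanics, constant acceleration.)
d = v₀t + ½at² (with unit conversion) = 490.1 in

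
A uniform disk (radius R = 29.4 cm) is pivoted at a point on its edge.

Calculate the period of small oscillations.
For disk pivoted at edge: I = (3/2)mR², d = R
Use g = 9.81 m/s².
I/m = (3/2)R² = 0.1297 m²; d = R = 0.294 m
T = 2π√((3/2)R²/(gR)) = 2π√(3R/(2g)) = 1.332 s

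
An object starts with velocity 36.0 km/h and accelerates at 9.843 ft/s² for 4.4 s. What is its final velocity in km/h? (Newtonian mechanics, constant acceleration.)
v = v₀ + at (with unit conversion) = 83.52 km/h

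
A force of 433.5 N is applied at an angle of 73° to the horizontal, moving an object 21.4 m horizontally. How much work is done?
W = Fd cosθ = 433.5×21.4×cos(73°) = 2712.3 J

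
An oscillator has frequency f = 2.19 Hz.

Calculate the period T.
T = 1/f = 1/2.19 = 0.4566 s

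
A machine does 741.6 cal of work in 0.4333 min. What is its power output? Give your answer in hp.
P = W/t = 3103 J / 26 s = 119.3 W = 0.1601 hp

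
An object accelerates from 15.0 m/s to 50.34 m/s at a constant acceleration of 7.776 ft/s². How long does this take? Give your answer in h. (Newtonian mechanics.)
t = (v - v₀)/a (with unit conversion) = 0.004142 h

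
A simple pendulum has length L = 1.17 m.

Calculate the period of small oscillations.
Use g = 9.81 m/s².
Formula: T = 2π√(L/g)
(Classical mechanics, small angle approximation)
T = 2π√(L/g) = 2π√(1.17/9.81) = 2.17 s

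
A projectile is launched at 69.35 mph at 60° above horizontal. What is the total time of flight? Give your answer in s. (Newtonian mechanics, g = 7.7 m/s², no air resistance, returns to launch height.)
T = 2v₀sin(θ)/g (with unit conversion) = 6.974 s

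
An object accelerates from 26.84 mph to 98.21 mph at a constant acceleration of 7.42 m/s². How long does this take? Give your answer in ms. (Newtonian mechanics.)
t = (v - v₀)/a (with unit conversion) = 4300.0 ms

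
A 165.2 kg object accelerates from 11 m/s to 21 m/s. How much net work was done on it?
W_net = ΔKE = ½m(v₂² − v₁²) = ½×165.2×(21² − 11²) = 26432.0 J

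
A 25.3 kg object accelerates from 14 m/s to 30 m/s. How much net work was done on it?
W_net = ΔKE = ½m(v₂² − v₁²) = ½×25.3×(30² − 14²) = 8905.6 J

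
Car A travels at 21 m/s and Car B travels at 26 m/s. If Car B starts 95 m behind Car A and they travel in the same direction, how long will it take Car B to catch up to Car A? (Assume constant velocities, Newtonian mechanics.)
Relative speed: v_rel = 26 - 21 = 5 m/s
Time to catch: t = d₀/v_rel = 95/5 = 19.0 s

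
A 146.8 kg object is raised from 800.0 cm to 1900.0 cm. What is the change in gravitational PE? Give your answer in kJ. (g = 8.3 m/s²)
ΔPE = mg(h₂ − h₁) = 146.8 kg × 8.3 m/s² × (19 − 8) m = 1.34e+04 J = 13.4 kJ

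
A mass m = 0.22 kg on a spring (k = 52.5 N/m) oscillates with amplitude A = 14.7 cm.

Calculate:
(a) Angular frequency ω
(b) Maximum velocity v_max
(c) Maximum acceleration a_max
ω = √(k/m) = √(52.5/0.22) = 15.45 rad/s
v_max = ωA = 15.45×0.147 = 2.271 m/s
a_max = ω²A = 15.45²×0.147 = 35.08 m/s²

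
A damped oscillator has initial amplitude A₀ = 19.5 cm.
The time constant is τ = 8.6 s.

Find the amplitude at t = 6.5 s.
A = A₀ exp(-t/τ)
A = A₀ exp(−t/τ) = 19.5×exp(−6.5/8.6) = 9.158 cm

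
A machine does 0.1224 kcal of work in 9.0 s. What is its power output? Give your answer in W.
P = W/t = 512.1 J / 9 s = 56.9 W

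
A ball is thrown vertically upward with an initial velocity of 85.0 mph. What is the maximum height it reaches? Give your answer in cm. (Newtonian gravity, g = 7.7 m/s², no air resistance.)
h_max = v₀²/(2g) (with unit conversion) = 9376.0 cm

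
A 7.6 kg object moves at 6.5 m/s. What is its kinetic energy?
KE = ½mv² = ½×7.6×6.5² = 160.55 J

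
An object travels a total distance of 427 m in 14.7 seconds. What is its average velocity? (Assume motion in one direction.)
v_avg = Δd / Δt = 427 / 14.7 = 29.05 m/s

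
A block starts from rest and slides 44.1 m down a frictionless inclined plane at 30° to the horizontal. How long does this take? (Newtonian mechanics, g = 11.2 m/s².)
a = g sin(θ) = 11.2 × sin(30°) = 5.6 m/s²
t = √(2d/a) = √(2 × 44.1 / 5.6) = 3.97 s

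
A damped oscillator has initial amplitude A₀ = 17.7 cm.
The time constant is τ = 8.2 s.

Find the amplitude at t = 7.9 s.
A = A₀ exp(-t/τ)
A = A₀ exp(−t/τ) = 17.7×exp(−7.9/8.2) = 6.754 cm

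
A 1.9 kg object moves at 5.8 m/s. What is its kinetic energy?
KE = ½mv² = ½×1.9×5.8² = 31.958 J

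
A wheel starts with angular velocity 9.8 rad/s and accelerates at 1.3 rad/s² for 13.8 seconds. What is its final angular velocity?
ω = ω₀ + αt = 9.8 + 1.3 × 13.8 = 27.74 rad/s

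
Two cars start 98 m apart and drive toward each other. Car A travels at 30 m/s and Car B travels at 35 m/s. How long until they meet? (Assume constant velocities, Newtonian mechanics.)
Combined speed: v_combined = 30 + 35 = 65 m/s
Time to meet: t = d/65 = 98/65 = 1.51 s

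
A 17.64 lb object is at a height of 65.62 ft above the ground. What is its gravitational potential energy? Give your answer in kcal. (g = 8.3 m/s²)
PE = mgh = 8.001 kg × 8.3 m/s² × 20 m = 1328 J = 0.3175 kcal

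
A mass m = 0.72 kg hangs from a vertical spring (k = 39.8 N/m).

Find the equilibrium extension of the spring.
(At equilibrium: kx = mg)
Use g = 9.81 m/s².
x_eq = mg/k = 0.72×9.81/39.8 = 0.1775 m = 17.75 cm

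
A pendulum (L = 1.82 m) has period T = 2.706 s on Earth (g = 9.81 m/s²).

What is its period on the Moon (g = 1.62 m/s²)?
T = 2π√(L/g), so T_moon/T_earth = √(g_earth/g_moon)
T_moon = 2π√(1.82/1.62) = 6.66 s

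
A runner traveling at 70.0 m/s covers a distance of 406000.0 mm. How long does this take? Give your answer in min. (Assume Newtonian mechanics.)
t = d/v (with unit conversion) = 0.09667 min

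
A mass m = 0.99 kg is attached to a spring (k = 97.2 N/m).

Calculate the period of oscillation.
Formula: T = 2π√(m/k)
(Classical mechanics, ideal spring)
T = 2π√(m/k) = 2π√(0.99/97.2) = 0.6341 s; f = 1/T = 1.577 Hz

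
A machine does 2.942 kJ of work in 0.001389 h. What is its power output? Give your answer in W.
P = W/t = 2942 J / 5 s = 588.4 W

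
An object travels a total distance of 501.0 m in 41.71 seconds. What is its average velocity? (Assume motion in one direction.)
v_avg = Δd / Δt = 501.0 / 41.71 = 12.01 m/s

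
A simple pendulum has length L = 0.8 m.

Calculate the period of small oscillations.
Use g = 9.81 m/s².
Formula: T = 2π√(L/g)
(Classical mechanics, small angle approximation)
T = 2π√(L/g) = 2π√(0.8/9.81) = 1.794 s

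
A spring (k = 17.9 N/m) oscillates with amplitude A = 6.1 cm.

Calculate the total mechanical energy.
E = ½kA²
E = ½kA² = ½×17.9×(0.061)² = 0.0333 J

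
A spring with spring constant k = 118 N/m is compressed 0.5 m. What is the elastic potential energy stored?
PE = ½kx² = ½×118×0.5² = 14.75 J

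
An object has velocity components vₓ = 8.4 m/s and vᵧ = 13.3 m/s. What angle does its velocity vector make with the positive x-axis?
θ = arctan(vᵧ/vₓ) = arctan(13.3/8.4) = 57.72°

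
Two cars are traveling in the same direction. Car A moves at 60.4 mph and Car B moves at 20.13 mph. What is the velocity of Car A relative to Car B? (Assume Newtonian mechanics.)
v_rel = v_A - v_B = 60.4 - 20.13 = 40.27 mph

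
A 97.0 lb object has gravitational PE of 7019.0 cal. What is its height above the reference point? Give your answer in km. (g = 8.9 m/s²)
PE = mgh → h = PE/(mg) = 2.937e+04 J / (44 kg × 8.9 m/s²) = 75 m = 0.075 km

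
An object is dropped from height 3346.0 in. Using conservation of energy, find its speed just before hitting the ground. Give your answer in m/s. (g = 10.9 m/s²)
mgh = ½mv² → v = √(2gh) = √(2×10.9×84.99) = 43.04 m/s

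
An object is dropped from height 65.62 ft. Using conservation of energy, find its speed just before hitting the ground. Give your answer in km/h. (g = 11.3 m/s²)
mgh = ½mv² → v = √(2gh) = √(2×11.3×20) = 21.26 m/s = 76.54 km/h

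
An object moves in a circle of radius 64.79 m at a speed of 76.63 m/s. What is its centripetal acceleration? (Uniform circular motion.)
a_c = v²/r = 76.63²/64.79 = 5872.16/64.79 = 90.63 m/s²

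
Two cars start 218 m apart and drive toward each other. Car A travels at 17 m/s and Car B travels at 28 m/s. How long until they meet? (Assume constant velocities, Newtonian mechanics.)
Combined speed: v_combined = 17 + 28 = 45 m/s
Time to meet: t = d/45 = 218/45 = 4.84 s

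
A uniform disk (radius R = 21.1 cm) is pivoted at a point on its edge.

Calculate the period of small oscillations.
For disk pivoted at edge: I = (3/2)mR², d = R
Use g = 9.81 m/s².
I/m = (3/2)R² = 0.06678 m²; d = R = 0.211 m
T = 2π√((3/2)R²/(gR)) = 2π√(3R/(2g)) = 1.129 s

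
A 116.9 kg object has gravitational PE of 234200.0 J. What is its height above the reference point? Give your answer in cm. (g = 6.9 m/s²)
PE = mgh → h = PE/(mg) = 2.342e+05 J / (116.9 kg × 6.9 m/s²) = 290.4 m = 29040.0 cm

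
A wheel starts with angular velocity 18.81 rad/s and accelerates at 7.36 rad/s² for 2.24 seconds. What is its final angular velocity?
ω = ω₀ + αt = 18.81 + 7.36 × 2.24 = 35.3 rad/s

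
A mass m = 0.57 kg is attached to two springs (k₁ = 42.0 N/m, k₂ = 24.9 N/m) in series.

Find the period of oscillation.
k_eq = k₁k₂/(k₁+k₂) = 15.63 N/m
T = 2π√(m/k_eq) = 2π√(0.57/15.63) = 1.2 s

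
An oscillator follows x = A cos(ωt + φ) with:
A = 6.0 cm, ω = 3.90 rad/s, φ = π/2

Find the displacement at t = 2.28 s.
x = A cos(ωt + φ) = 6.0×cos(3.9×2.28 + π/2) = -3.048 cm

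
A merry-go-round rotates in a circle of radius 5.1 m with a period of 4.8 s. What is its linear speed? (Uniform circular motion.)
v = 2πr/T = 2π×5.1/4.8 = 6.68 m/s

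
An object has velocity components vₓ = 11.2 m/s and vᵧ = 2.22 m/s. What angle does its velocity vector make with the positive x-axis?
θ = arctan(vᵧ/vₓ) = arctan(2.22/11.2) = 11.21°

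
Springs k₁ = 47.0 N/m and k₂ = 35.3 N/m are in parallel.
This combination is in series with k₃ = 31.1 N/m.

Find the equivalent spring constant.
k₁₂ = k₁ + k₂ = 82.3 N/m (parallel)
1/k_eq = 1/k₁₂ + 1/k₃ → k_eq = 22.57 N/m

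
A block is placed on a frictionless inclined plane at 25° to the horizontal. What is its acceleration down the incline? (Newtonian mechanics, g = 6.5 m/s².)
a = g sin(θ) = 6.5 × sin(25°) = 6.5 × 0.4226 = 2.75 m/s²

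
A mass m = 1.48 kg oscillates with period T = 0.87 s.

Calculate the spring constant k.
T = 2π√(m/k) → k = m(2π/T)² = 1.48×(2π/0.87)² = 77.19 N/m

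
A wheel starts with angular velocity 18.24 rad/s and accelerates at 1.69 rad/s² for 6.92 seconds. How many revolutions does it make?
θ = ω₀t + ½αt² = 18.24×6.92 + ½×1.69×6.92² = 166.68 rad
Revolutions = θ/(2π) = 166.68/(2π) = 26.53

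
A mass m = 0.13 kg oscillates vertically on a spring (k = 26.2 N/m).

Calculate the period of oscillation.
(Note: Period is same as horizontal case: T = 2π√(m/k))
T = 2π√(m/k) = 2π√(0.13/26.2) = 0.4426 s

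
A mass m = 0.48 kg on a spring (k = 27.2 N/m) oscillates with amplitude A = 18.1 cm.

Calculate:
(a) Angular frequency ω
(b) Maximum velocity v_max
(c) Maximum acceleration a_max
ω = √(k/m) = √(27.2/0.48) = 7.528 rad/s
v_max = ωA = 7.528×0.181 = 1.363 m/s
a_max = ω²A = 7.528²×0.181 = 10.26 m/s²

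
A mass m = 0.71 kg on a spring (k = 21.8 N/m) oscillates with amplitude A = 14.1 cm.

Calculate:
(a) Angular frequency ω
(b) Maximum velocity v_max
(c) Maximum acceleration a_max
ω = √(k/m) = √(21.8/0.71) = 5.541 rad/s
v_max = ωA = 5.541×0.141 = 0.7813 m/s
a_max = ω²A = 5.541²×0.141 = 4.329 m/s²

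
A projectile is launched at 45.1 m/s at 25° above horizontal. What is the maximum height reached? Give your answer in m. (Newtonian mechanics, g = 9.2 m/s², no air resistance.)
H = v₀²sin²(θ)/(2g) = 19.74 m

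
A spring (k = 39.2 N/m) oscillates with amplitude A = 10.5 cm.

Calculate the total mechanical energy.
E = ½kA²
E = ½kA² = ½×39.2×(0.105)² = 0.2161 J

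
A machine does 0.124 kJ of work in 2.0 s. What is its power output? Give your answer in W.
P = W/t = 124 J / 2 s = 62 W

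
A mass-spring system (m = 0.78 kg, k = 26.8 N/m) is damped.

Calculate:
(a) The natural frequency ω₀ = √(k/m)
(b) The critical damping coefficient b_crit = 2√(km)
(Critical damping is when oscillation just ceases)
ω₀ = √(k/m) = √(26.8/0.78) = 5.862 rad/s
b_crit = 2√(km) = 2√(26.8×0.78) = 9.144 kg/s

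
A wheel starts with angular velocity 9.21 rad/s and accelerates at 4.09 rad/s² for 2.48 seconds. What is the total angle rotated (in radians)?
θ = ω₀t + ½αt² = 9.21×2.48 + ½×4.09×2.48² = 35.42 rad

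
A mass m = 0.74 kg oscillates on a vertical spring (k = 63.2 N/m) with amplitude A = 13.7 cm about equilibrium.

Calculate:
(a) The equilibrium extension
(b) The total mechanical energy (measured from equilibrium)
x_eq = mg/k = 0.74×9.81/63.2 = 0.1149 m = 11.49 cm
E = ½kA² = ½×63.2×(0.137)² = 0.5931 J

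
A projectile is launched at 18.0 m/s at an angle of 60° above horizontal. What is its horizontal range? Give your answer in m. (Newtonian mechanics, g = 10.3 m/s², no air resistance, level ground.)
R = v₀² sin(2θ) / g = 27.24 m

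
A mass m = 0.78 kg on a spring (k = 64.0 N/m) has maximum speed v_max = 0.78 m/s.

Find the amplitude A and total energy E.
½mv²_max = ½kA² → A = v_max√(m/k) = 0.78×√(0.78/64.0) = 0.08611 m = 8.611 cm
E = ½mv²_max = ½×0.78×0.78² = 0.2373 J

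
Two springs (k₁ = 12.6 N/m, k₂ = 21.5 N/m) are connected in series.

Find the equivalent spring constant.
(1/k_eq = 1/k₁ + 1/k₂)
1/k_eq = 1/12.6 + 1/21.5 = 0.12588; k_eq = 7.944 N/m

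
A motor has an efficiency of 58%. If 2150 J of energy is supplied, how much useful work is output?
W_out = η × W_in = 0.58 × 2150 = 1247.0 J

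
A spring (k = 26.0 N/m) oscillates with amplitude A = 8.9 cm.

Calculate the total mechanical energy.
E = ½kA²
E = ½kA² = ½×26.0×(0.089)² = 0.103 J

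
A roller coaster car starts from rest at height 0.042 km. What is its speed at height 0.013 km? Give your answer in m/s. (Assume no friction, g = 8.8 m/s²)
mgh₁ = ½mv₂² + mgh₂ → v₂ = √(2g(h₁−h₂)) = √(2×8.8×(42−13)) = 22.59 m/s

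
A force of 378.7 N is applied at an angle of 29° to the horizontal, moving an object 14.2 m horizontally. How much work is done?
W = Fd cosθ = 378.7×14.2×cos(29°) = 4703.3 J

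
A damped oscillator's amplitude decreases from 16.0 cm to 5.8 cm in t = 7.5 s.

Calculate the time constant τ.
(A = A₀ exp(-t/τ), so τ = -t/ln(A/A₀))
A/A₀ = 5.8/16.0 = 0.3625; ln(A/A₀) = -1.015
τ = −t/ln(A/A₀) = −7.5/-1.015 = 7.391 s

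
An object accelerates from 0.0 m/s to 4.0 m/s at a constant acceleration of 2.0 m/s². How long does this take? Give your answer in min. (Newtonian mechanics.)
t = (v - v₀)/a (with unit conversion) = 0.03333 min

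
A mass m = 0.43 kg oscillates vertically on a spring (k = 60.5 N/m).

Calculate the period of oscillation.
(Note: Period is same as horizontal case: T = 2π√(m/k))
T = 2π√(m/k) = 2π√(0.43/60.5) = 0.5297 s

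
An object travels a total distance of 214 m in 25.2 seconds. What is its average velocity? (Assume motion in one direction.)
v_avg = Δd / Δt = 214 / 25.2 = 8.49 m/s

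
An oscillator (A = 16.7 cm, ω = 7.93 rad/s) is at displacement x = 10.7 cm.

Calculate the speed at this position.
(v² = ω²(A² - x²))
v = ω√(A² − x²) = 7.93×√(0.167² − 0.107²) = 1.017 m/s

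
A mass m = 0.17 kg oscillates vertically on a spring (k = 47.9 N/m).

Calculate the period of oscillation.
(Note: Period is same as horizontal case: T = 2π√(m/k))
T = 2π√(m/k) = 2π√(0.17/47.9) = 0.3743 s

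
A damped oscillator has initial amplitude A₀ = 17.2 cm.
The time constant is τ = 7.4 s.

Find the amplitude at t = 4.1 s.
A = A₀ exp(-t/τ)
A = A₀ exp(−t/τ) = 17.2×exp(−4.1/7.4) = 9.883 cm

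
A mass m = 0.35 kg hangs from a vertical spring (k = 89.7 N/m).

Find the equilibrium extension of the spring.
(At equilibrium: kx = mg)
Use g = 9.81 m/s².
x_eq = mg/k = 0.35×9.81/89.7 = 0.03828 m = 3.828 cm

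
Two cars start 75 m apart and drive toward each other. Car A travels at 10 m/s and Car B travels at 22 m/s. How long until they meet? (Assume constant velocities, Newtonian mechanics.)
Combined speed: v_combined = 10 + 22 = 32 m/s
Time to meet: t = d/32 = 75/32 = 2.34 s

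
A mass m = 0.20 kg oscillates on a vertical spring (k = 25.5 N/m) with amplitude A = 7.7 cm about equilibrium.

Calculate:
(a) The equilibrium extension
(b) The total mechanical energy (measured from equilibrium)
x_eq = mg/k = 0.2×9.81/25.5 = 0.07694 m = 7.694 cm
E = ½kA² = ½×25.5×(0.077)² = 0.07559 J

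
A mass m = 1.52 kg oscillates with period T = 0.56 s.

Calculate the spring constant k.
T = 2π√(m/k) → k = m(2π/T)² = 1.52×(2π/0.56)² = 191.3 N/m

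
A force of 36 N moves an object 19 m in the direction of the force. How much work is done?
W = Fd = 36×19 = 684.0 J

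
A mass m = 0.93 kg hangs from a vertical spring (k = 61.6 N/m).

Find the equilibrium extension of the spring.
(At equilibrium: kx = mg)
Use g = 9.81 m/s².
x_eq = mg/k = 0.93×9.81/61.6 = 0.1481 m = 14.81 cm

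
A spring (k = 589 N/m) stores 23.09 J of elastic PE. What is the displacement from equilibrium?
PE = ½kx² → x = √(2PE/k) = √(2×23.09/589) = 0.28 m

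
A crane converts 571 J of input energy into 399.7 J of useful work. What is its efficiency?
η = W_out/W_in = 399.7/571 = 0.7 = 70.0%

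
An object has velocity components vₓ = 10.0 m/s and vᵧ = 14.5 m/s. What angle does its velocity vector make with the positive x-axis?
θ = arctan(vᵧ/vₓ) = arctan(14.5/10.0) = 55.41°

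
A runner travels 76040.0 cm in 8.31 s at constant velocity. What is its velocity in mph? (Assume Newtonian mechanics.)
v = d/t (with unit conversion) = 204.7 mph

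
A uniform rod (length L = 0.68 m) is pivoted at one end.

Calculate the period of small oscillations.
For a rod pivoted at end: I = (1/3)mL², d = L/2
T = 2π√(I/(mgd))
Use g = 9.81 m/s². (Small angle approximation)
I/m = (1/3)L² = 0.1541 m²; d = L/2 = 0.34 m
T = 2π√(I/(mgd)) = 2π√(0.1541/(9.81×0.34)) = 1.351 s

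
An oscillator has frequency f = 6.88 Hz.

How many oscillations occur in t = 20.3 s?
n = f×t = 6.88×20.3 = 139.7 oscillations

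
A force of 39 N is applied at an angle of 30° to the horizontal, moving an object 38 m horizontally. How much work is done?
W = Fd cosθ = 39×38×cos(30°) = 1283.4 J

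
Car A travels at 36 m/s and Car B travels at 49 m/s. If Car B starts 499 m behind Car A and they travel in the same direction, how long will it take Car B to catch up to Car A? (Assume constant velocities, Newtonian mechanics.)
Relative speed: v_rel = 49 - 36 = 13 m/s
Time to catch: t = d₀/v_rel = 499/13 = 38.38 s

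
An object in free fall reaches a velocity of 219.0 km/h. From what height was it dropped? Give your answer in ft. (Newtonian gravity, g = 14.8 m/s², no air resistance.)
h = v²/(2g) (with unit conversion) = 410.2 ft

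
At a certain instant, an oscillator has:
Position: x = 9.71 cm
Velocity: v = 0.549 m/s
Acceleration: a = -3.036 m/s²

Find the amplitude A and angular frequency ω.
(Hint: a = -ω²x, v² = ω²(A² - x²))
a = −ω²x → ω = √(|a|/x) = √(3.036/0.0971) = 5.592 rad/s
v² = ω²(A² − x²) → A = √(x² + v²/ω²) = √(0.0971² + 0.549²/5.592²) = 0.1381 m = 13.81 cm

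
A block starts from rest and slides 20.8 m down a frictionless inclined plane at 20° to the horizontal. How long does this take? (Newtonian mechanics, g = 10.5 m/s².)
a = g sin(θ) = 10.5 × sin(20°) = 3.59 m/s²
t = √(2d/a) = √(2 × 20.8 / 3.59) = 3.4 s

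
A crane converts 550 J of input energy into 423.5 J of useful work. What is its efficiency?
η = W_out/W_in = 423.5/550 = 0.77 = 77.0%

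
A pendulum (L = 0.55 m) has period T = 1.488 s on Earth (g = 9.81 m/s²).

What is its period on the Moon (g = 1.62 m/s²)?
T = 2π√(L/g), so T_moon/T_earth = √(g_earth/g_moon)
T_moon = 2π√(0.55/1.62) = 3.661 s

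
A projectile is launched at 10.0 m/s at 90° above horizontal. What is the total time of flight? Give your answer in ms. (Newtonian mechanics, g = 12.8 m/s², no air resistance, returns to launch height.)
T = 2v₀sin(θ)/g (with unit conversion) = 1562.0 ms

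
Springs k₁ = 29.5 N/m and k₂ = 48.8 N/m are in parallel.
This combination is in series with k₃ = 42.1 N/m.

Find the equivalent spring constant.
k₁₂ = k₁ + k₂ = 78.3 N/m (parallel)
1/k_eq = 1/k₁₂ + 1/k₃ → k_eq = 27.38 N/m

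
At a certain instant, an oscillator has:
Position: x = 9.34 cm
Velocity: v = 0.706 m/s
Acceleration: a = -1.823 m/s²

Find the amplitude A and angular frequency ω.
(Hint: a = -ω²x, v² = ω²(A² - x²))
a = −ω²x → ω = √(|a|/x) = √(1.823/0.0934) = 4.418 rad/s
v² = ω²(A² − x²) → A = √(x² + v²/ω²) = √(0.0934² + 0.706²/4.418²) = 0.1851 m = 18.51 cm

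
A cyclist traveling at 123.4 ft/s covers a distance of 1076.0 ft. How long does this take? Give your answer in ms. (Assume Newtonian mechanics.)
t = d/v (with unit conversion) = 8720.0 ms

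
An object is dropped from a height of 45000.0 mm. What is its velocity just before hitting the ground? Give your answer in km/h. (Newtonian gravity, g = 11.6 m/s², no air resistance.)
v = √(2gh) (with unit conversion) = 116.3 km/h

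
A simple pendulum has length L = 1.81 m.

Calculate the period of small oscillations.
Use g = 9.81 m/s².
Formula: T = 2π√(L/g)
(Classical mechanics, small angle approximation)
T = 2π√(L/g) = 2π√(1.81/9.81) = 2.699 s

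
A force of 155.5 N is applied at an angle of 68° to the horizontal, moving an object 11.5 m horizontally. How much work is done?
W = Fd cosθ = 155.5×11.5×cos(68°) = 669.89 J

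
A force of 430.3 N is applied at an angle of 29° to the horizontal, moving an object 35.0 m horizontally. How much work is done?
W = Fd cosθ = 430.3×35.0×cos(29°) = 13172.0 J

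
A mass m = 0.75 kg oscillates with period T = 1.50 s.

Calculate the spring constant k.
T = 2π√(m/k) → k = m(2π/T)² = 0.75×(2π/1.5)² = 13.16 N/m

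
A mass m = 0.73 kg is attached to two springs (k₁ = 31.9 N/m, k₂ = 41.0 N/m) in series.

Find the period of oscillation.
k_eq = k₁k₂/(k₁+k₂) = 17.94 N/m
T = 2π√(m/k_eq) = 2π√(0.73/17.94) = 1.267 s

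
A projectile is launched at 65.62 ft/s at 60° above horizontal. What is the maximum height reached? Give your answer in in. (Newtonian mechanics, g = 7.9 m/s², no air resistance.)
H = v₀²sin²(θ)/(2g) (with unit conversion) = 747.6 in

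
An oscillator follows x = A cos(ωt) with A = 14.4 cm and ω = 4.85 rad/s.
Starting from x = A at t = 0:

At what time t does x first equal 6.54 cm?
cos(ωt) = x/A = 6.54/14.4 = 0.4542
ωt = arccos(0.4542) = 1.099 rad
t = 1.099/4.85 = 0.2267 s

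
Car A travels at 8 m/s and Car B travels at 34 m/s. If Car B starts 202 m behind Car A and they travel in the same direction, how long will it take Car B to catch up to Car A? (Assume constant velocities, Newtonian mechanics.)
Relative speed: v_rel = 34 - 8 = 26 m/s
Time to catch: t = d₀/v_rel = 202/26 = 7.77 s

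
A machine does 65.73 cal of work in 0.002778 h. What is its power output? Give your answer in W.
P = W/t = 275 J / 10 s = 27.5 W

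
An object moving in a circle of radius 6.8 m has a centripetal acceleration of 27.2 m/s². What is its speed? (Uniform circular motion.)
v = √(a_c × r) = √(27.2 × 6.8) = 13.6 m/s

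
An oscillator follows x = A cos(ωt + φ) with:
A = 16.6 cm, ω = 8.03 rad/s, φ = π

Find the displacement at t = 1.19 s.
x = A cos(ωt + φ) = 16.6×cos(8.03×1.19 + π) = 16.46 cm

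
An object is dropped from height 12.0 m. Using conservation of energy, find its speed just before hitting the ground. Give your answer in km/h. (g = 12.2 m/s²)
mgh = ½mv² → v = √(2gh) = √(2×12.2×12) = 17.11 m/s = 61.6 km/h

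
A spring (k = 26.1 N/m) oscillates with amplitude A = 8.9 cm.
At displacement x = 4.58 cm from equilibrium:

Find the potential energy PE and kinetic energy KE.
E_total = ½kA² = ½×26.1×(0.089)² = 0.1034 J
PE = ½kx² = ½×26.1×(0.0458)² = 0.02737 J
KE = E_total − PE = 0.07599 J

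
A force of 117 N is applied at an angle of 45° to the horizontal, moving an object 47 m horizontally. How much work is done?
W = Fd cosθ = 117×47×cos(45°) = 3888.4 J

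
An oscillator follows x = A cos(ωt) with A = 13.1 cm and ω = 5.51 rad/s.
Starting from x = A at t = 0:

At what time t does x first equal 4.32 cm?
cos(ωt) = x/A = 4.32/13.1 = 0.3298
ωt = arccos(0.3298) = 1.235 rad
t = 1.235/5.51 = 0.2241 s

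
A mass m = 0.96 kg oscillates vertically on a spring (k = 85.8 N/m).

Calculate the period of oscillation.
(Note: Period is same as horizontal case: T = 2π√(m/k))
T = 2π√(m/k) = 2π√(0.96/85.8) = 0.6646 s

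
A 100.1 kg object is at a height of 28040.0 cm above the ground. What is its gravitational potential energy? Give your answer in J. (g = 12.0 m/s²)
PE = mgh = 100.1 kg × 12.0 m/s² × 280.4 m = 3.368e+05 J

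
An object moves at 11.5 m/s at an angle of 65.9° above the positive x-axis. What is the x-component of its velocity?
vₓ = v cos(θ) = 11.5 × cos(65.9°) = 4.7 m/s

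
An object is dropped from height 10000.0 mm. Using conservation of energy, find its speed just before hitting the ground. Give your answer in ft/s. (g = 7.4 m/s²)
mgh = ½mv² → v = √(2gh) = √(2×7.4×10) = 12.17 m/s = 39.91 ft/s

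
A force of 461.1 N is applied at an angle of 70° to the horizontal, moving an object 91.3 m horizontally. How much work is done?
W = Fd cosθ = 461.1×91.3×cos(70°) = 14399.0 J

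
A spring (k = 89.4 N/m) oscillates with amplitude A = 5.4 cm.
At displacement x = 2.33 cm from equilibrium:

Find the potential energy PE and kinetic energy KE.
E_total = ½kA² = ½×89.4×(0.054)² = 0.1303 J
PE = ½kx² = ½×89.4×(0.0233)² = 0.02427 J
KE = E_total − PE = 0.1061 J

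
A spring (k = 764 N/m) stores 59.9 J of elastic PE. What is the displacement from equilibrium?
PE = ½kx² → x = √(2PE/k) = √(2×59.9/764) = 0.396 m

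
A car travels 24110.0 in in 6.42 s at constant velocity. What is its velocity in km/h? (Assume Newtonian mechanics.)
v = d/t (with unit conversion) = 343.4 km/h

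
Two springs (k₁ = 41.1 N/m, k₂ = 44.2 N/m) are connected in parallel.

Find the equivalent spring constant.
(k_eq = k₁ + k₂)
k_eq = k₁ + k₂ = 41.1 + 44.2 = 85.3 N/m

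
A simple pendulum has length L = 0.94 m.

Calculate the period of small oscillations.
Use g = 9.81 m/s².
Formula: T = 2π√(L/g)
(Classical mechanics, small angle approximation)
T = 2π√(L/g) = 2π√(0.94/9.81) = 1.945 s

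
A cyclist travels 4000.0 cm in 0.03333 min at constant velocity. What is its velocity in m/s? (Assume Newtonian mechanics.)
v = d/t (with unit conversion) = 20.0 m/s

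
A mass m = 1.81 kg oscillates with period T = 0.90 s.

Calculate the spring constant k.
T = 2π√(m/k) → k = m(2π/T)² = 1.81×(2π/0.9)² = 88.22 N/m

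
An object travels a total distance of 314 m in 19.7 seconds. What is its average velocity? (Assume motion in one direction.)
v_avg = Δd / Δt = 314 / 19.7 = 15.94 m/s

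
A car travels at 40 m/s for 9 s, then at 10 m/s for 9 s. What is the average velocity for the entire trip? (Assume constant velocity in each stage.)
d₁ = v₁t₁ = 40 × 9 = 360 m
d₂ = v₂t₂ = 10 × 9 = 90 m
d_total = 450 m, t_total = 18 s
v_avg = d_total/t_total = 450/18 = 25.0 m/s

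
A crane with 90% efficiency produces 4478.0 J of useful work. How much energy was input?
W_in = W_out/η = 4478.0/0.9 = 4975.6 J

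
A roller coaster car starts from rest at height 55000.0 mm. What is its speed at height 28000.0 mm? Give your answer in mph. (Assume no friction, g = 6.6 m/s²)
mgh₁ = ½mv₂² + mgh₂ → v₂ = √(2g(h₁−h₂)) = √(2×6.6×(55−28)) = 18.88 m/s = 42.23 mph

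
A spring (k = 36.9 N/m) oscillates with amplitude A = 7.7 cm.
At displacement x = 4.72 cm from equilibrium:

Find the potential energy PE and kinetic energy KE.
E_total = ½kA² = ½×36.9×(0.077)² = 0.1094 J
PE = ½kx² = ½×36.9×(0.0472)² = 0.0411 J
KE = E_total − PE = 0.06829 J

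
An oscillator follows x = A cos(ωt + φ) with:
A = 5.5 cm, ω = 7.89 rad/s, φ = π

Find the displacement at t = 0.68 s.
x = A cos(ωt + φ) = 5.5×cos(7.89×0.68 + π) = -3.341 cm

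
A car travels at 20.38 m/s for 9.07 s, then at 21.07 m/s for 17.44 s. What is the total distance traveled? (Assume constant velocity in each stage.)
d₁ = v₁t₁ = 20.38 × 9.07 = 184.847 m
d₂ = v₂t₂ = 21.07 × 17.44 = 367.461 m
d_total = 184.847 + 367.461 = 552.31 m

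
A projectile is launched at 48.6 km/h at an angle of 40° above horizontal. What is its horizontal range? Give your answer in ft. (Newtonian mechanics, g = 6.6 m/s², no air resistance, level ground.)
R = v₀² sin(2θ) / g (with unit conversion) = 89.22 ft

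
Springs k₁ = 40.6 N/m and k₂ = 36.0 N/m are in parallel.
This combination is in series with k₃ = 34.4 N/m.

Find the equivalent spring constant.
k₁₂ = k₁ + k₂ = 76.6 N/m (parallel)
1/k_eq = 1/k₁₂ + 1/k₃ → k_eq = 23.74 N/m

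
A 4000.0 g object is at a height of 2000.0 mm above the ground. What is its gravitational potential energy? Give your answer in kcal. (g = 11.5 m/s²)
PE = mgh = 4 kg × 11.5 m/s² × 2 m = 92 J = 0.02199 kcal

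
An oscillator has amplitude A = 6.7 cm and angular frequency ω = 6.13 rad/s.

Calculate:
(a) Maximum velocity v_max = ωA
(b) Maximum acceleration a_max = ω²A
v_max = ωA = 6.13×0.067 = 0.4107 m/s
a_max = ω²A = 6.13²×0.067 = 2.518 m/s²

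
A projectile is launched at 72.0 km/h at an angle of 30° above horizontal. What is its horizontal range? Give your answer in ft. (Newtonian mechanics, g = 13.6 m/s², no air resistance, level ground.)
R = v₀² sin(2θ) / g (with unit conversion) = 83.57 ft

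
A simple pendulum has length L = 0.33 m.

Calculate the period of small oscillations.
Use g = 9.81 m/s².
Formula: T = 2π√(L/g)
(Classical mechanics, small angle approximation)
T = 2π√(L/g) = 2π√(0.33/9.81) = 1.152 s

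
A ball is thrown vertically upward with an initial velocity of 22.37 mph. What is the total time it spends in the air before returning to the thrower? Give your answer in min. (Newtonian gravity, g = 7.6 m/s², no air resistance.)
t_total = 2v₀/g (with unit conversion) = 0.04386 min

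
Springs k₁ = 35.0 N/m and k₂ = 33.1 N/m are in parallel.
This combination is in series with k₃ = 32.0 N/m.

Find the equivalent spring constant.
k₁₂ = k₁ + k₂ = 68.1 N/m (parallel)
1/k_eq = 1/k₁₂ + 1/k₃ → k_eq = 21.77 N/m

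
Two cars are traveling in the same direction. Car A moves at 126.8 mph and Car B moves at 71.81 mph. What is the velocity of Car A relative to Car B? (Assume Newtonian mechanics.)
v_rel = v_A - v_B = 126.8 - 71.81 = 54.99 mph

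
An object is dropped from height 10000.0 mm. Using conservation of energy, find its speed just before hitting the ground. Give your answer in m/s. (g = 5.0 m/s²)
mgh = ½mv² → v = √(2gh) = √(2×5.0×10) = 10 m/s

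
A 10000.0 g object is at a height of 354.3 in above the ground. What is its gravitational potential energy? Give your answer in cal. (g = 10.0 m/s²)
PE = mgh = 10 kg × 10.0 m/s² × 8.999 m = 899.9 J = 215.1 cal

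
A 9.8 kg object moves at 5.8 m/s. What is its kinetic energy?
KE = ½mv² = ½×9.8×5.8² = 164.836 J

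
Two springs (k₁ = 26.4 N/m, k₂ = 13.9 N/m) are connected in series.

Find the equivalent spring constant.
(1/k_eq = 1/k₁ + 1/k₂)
1/k_eq = 1/26.4 + 1/13.9 = 0.10982; k_eq = 9.106 N/m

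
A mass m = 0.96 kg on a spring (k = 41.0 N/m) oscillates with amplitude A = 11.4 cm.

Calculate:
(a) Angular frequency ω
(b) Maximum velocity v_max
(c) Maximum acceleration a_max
ω = √(k/m) = √(41.0/0.96) = 6.535 rad/s
v_max = ωA = 6.535×0.114 = 0.745 m/s
a_max = ω²A = 6.535²×0.114 = 4.869 m/s²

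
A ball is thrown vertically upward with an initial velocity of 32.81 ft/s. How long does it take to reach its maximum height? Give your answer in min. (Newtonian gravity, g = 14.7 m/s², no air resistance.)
t_up = v₀/g (with unit conversion) = 0.01134 min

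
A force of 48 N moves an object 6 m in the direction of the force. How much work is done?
W = Fd = 48×6 = 288.0 J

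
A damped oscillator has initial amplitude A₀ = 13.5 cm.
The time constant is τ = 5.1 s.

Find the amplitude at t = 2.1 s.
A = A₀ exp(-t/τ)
A = A₀ exp(−t/τ) = 13.5×exp(−2.1/5.1) = 8.943 cm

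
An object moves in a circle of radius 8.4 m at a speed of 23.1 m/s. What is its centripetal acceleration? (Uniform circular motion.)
a_c = v²/r = 23.1²/8.4 = 533.61/8.4 = 63.52 m/s²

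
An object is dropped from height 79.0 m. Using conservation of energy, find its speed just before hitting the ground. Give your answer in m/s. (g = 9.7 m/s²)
mgh = ½mv² → v = √(2gh) = √(2×9.7×79) = 39.15 m/s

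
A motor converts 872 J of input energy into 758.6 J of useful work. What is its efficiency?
η = W_out/W_in = 758.6/872 = 0.87 = 87.0%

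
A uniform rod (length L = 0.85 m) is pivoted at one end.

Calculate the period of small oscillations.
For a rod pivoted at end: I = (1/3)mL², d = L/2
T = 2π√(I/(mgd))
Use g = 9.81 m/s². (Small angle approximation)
I/m = (1/3)L² = 0.2408 m²; d = L/2 = 0.425 m
T = 2π√(I/(mgd)) = 2π√(0.2408/(9.81×0.425)) = 1.51 s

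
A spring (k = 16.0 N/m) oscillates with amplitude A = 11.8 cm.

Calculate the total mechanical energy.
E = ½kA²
E = ½kA² = ½×16.0×(0.118)² = 0.1114 J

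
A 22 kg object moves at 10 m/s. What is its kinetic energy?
KE = ½mv² = ½×22×10² = 1100.0 J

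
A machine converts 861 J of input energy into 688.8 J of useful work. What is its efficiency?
η = W_out/W_in = 688.8/861 = 0.8 = 80.0%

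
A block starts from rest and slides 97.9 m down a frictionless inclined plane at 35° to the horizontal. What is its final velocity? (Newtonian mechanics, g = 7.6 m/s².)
a = g sin(θ) = 7.6 × sin(35°) = 4.36 m/s²
v = √(2ad) = √(2 × 4.36 × 97.9) = 29.22 m/s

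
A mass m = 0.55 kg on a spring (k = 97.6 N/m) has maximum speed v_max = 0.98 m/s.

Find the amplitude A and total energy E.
½mv²_max = ½kA² → A = v_max√(m/k) = 0.98×√(0.55/97.6) = 0.07357 m = 7.357 cm
E = ½mv²_max = ½×0.55×0.98² = 0.2641 J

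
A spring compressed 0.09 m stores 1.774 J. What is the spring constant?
PE = ½kx² → k = 2PE/x² = 2×1.774/0.09² = 438.0 N/m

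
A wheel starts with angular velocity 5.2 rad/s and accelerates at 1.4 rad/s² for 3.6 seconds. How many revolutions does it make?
θ = ω₀t + ½αt² = 5.2×3.6 + ½×1.4×3.6² = 27.79 rad
Revolutions = θ/(2π) = 27.79/(2π) = 4.42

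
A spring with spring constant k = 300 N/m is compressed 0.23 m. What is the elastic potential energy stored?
PE = ½kx² = ½×300×0.23² = 7.935 J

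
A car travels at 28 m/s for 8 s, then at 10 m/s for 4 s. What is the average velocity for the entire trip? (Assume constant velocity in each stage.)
d₁ = v₁t₁ = 28 × 8 = 224 m
d₂ = v₂t₂ = 10 × 4 = 40 m
d_total = 264 m, t_total = 12 s
v_avg = d_total/t_total = 264/12 = 22.0 m/s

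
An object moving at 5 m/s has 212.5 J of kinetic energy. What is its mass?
KE = ½mv² → m = 2KE/v² = 2×212.5/5² = 17.0 kg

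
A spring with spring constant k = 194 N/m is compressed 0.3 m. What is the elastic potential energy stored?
PE = ½kx² = ½×194×0.3² = 8.73 J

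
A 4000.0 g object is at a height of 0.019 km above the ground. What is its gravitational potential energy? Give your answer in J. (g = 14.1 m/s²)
PE = mgh = 4 kg × 14.1 m/s² × 19 m = 1072 J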